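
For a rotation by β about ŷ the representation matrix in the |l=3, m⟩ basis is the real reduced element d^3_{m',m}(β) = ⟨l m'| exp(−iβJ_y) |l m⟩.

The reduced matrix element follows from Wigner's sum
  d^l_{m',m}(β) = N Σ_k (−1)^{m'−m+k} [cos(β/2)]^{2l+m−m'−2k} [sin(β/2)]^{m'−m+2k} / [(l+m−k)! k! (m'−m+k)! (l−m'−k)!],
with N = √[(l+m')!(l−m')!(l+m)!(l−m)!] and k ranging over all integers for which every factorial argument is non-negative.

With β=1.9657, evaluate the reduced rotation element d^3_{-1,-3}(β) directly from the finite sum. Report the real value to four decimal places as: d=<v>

d=0.2538

d^3_{-1,-3}(β=1.9657) via Wigner's sum:
With c≡cos(β/2)=0.554653 and s≡sin(β/2)=0.832082, N=[2·24·1·720]^{1/2}=185.903201
k∈{0} keeps every argument non-negative
  k=0: (−1)^2·185.9032/(48)·0.5547^4·0.8321^2 = +0.253784
d^3_{-1,-3}(1.9657) = +0.253784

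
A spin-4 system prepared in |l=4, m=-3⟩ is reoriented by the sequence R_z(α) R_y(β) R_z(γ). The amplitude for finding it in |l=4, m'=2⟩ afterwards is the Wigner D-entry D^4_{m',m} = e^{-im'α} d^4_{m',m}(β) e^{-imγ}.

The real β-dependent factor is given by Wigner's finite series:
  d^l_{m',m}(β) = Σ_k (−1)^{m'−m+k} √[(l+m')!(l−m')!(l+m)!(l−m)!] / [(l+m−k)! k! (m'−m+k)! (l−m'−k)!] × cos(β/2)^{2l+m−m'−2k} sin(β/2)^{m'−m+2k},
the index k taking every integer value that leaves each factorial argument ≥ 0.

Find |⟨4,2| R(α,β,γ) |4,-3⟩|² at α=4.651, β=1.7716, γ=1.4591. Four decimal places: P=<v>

P=0.1571

D^4_{2,-3}(4.651,1.7716,1.4591) = e^{-i·2·4.651}·d^4_{2,-3}(1.7716)·e^{-i·-3·1.4591}. Compute d first:
With c≡cos(β/2)=0.632670 and s≡sin(β/2)=0.774421, N=[720·2·1·5040]^{1/2}=2693.993318
k∈{0,1} keeps every argument non-negative
  k=0: (−1)^5·2693.9933/(240)·0.6327^3·0.7744^5 = -0.791779
  k=1: (−1)^6·2693.9933/(720)·0.6327^1·0.7744^7 = +0.395442
d^4_{2,-3}(1.7716) = -0.791779 +0.395442 = -0.396337
|D^4_{2,-3}|² = |d^4_{2,-3}(β)|² = (-0.396337)² = 0.157083 (the z-rotation phases have unit modulus)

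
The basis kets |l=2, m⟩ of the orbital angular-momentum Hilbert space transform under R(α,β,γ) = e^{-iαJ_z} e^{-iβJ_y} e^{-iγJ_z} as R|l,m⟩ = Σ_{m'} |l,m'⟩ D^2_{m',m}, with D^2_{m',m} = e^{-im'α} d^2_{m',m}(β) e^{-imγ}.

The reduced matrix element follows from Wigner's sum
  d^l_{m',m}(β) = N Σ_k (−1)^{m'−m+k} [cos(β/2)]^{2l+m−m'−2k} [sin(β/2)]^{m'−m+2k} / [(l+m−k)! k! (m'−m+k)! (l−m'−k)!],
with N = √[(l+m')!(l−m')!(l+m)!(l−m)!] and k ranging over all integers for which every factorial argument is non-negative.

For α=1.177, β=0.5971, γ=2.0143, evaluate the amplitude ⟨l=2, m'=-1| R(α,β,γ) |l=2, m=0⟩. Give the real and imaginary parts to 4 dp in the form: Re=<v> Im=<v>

Split into d^2_{-1,0}(β=0.5971) × two z-phases.
With c≡cos(β/2)=0.955764 and s≡sin(β/2)=0.294135, N=[1·6·2·2]^{1/2}=4.898979
The bounds max(0,m−m')=1 and min(l+m,l−m')=2 give 2 terms
  k=1: (−1)^0·4.8990/(2)·0.9558^3·0.2941^1 = +0.629034
  k=2: (−1)^1·4.8990/(2)·0.9558^1·0.2941^3 = -0.059575
d^2_{-1,0}(0.5971) = +0.629034 -0.059575 = +0.569458
Phases: e^{-i·(-1)·1.177}=+0.383697+0.923459i, e^{-i·(0)·2.0143}=+1.000000+0.000000i ⇒ D=+0.218499+0.525872i

Re=0.2185 Im=0.5259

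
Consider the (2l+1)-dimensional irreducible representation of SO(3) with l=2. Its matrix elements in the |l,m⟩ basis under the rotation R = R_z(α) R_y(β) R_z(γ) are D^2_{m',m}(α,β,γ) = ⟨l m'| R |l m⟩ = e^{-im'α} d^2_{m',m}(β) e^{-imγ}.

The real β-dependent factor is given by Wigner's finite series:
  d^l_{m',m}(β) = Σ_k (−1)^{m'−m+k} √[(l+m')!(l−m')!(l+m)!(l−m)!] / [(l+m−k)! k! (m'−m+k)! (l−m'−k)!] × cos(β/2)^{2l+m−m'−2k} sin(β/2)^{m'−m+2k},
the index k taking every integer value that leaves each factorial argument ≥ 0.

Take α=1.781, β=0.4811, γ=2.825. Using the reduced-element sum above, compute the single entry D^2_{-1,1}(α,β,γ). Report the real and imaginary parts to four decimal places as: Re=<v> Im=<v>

First d^2_{-1,1}(β=0.4811), then the phase factors e^{-i(-1)α} and e^{-i(1)γ}:
With c≡cos(β/2)=0.971207 and s≡sin(β/2)=0.238237, N=[1·6·6·1]^{1/2}=6.000000
Admissible k: 2..3 (factorial args all ≥0)
  k=2: (−1)^0·6.0000/(2)·0.9712^2·0.2382^2 = +0.160606
  k=3: (−1)^1·6.0000/(6)·0.9712^0·0.2382^4 = -0.003221
d^2_{-1,1}(0.4811) = +0.160606 -0.003221 = +0.157385
Attach z-rotation phases: D = e^{-i(-1)(1.781)}·(+0.157385)·e^{-i(1)(2.825)} = +0.079128-0.136047i

Re=0.0791 Im=-0.1360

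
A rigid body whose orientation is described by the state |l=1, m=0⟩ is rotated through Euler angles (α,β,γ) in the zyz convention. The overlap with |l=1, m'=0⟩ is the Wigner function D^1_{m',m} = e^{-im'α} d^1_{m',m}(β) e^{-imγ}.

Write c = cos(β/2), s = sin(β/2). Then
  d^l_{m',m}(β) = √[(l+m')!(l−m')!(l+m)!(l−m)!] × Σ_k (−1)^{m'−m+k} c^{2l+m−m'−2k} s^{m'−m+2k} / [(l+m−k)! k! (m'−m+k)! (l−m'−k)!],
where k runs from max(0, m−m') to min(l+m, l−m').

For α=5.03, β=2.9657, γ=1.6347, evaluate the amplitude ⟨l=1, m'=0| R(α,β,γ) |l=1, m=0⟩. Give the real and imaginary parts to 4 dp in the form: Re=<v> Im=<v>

Re=-0.9846 Im=0.0000

D^1_{0,0}(5.03,2.9657,1.6347) = e^{-i·0·5.03}·d^1_{0,0}(2.9657)·e^{-i·0·1.6347}. Compute d first:
c=cos(2.9657/2)=0.087833, s=sin(2.9657/2)=0.996135; N=√[1·1·1·1]=1.000000
k∈{0,1} keeps every argument non-negative
  k=0: (−1)^0·1.0000/(1)·0.0878^2·0.9961^0 = +0.007715
  k=1: (−1)^1·1.0000/(1)·0.0878^0·0.9961^2 = -0.992285
d^1_{0,0}(2.9657) = +0.007715 -0.992285 = -0.984571
Phases: e^{-i·(0)·5.03}=+1.000000+0.000000i, e^{-i·(0)·1.6347}=+1.000000+0.000000i ⇒ D=-0.984571+0.000000i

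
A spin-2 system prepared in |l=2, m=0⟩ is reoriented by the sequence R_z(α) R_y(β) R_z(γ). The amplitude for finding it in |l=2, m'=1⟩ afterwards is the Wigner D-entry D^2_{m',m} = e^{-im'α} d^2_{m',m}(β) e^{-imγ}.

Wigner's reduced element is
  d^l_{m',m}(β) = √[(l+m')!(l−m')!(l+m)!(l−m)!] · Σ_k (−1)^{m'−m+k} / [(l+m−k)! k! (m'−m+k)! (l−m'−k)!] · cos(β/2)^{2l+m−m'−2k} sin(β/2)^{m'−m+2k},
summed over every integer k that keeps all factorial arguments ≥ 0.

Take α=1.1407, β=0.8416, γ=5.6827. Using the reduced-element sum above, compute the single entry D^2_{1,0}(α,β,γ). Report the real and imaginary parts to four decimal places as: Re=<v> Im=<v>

Re=-0.2537 Im=0.5531

First d^2_{1,0}(β=0.8416), then the phase factors e^{-i(1)α} and e^{-i(0)γ}:
c=cos(0.8416/2)=0.912762, s=sin(0.8416/2)=0.408491; N=√[6·1·2·2]=4.898979
k: max(0,(0)−(1))=0 … min(2+(0),2−(1))=1
  k=0: (−1)^1·4.8990/(2)·0.9128^3·0.4085^1 = -0.760906
  k=1: (−1)^2·4.8990/(2)·0.9128^1·0.4085^3 = +0.152398
d^2_{1,0}(0.8416) = -0.760906 +0.152398 = -0.608508
Phases: e^{-i·(1)·1.1407}=+0.416958-0.908926i, e^{-i·(0)·5.6827}=+1.000000+0.000000i ⇒ D=-0.253722+0.553088i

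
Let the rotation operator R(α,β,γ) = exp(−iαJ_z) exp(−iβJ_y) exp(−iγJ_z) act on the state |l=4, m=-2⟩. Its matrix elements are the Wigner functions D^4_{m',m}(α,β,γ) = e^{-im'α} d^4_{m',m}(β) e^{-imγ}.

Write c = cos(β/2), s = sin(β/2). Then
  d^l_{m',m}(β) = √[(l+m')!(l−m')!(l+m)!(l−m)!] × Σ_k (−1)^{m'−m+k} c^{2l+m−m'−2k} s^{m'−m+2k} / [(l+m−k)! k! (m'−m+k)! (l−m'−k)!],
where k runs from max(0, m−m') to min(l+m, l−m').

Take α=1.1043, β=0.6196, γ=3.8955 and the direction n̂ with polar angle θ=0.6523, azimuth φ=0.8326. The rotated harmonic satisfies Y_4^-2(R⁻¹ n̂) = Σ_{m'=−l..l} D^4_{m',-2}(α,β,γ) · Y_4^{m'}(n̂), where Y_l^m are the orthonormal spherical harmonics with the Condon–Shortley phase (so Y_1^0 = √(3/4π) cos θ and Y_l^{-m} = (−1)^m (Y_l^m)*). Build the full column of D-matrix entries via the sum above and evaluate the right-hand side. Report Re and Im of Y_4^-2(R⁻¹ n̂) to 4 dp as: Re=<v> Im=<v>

Re=-0.0124 Im=-0.0505

Need the full column D^4_{m',-2} for m'=−4..4 at α=1.1043, β=0.6196, γ=3.8955.
cos(β/2)=0.952395, sin(β/2)=0.304868
d^4_{-4,-2}: single k=2 term ⇒ +0.367033;  D = +0.343741-0.128667i
d^4_{-3,-2}: k∈[1..2] ⇒ +0.810764 -0.249233 = +0.561531;  D = +0.060709-0.558239i
d^4_{-2,-2}: k∈[0..2] ⇒ +0.676917 -0.832352 +0.106612 = -0.048823;  D = +0.040976+0.026544i
d^4_{-1,-2}: k∈[0..2] ⇒ -0.919320 +0.471007 -0.032176 = -0.480489;  D = +0.414696-0.242687i
d^4_{0,-2}: k∈[0..2] ⇒ +0.658032 -0.179807 +0.006909 = +0.485134;  D = +0.030534+0.484172i
d^4_{1,-2}: k∈[0..2] ⇒ -0.314004 +0.048263 -0.000989 = -0.266730;  D = -0.245308-0.104732i
d^4_{2,-2}: k∈[0..2] ⇒ +0.106612 -0.008740 +0.000075 = +0.097947;  D = +0.074865-0.063158i
d^4_{3,-2}: k∈[0..1] ⇒ -0.025539 +0.000872 = -0.024666;  D = +0.005726+0.023992i
d^4_{4,-2}: single k=0 term ⇒ +0.003854;  D = -0.003750-0.000887i
Y_4^{m'}(θ=0.6523,φ=0.8326) and Σ D·Y over m':
  (+0.3437-0.1287i)·(-0.0590+0.0113i)  (+0.0607-0.5582i)·(-0.1779-0.1335i)  (+0.0410+0.0265i)·(-0.0397-0.4198i)  (+0.4147-0.2427i)·(+0.2182-0.2398i)  (+0.0305+0.4842i)·(-0.2102+0.0000i)  (-0.2453-0.1047i)·(-0.2182-0.2398i)  (+0.0749-0.0632i)·(-0.0397+0.4198i)  (+0.0057+0.0240i)·(+0.1779-0.1335i)  (-0.0038-0.0009i)·(-0.0590-0.0113i)
Y_4^-2(R⁻¹ n̂) = -0.012432-0.050508i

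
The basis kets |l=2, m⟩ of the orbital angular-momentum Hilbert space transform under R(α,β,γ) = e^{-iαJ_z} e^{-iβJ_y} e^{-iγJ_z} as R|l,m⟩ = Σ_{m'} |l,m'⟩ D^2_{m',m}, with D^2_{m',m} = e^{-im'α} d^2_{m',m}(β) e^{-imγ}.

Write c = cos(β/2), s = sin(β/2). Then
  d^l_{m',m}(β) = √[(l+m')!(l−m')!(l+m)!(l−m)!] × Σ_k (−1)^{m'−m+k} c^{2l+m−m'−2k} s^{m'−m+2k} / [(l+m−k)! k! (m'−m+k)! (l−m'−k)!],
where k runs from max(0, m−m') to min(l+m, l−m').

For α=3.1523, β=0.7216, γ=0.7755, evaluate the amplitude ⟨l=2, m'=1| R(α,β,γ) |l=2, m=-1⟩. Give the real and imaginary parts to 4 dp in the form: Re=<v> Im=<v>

Re=-0.2249 Im=-0.2159

First d^2_{1,-1}(β=0.7216), then the phase factors e^{-i(1)α} and e^{-i(-1)γ}:
Half-angle: c=0.935615, s=0.353023. N=√(6·1·1·6)=6.000000
k: max(0,(-1)−(1))=0 … min(2+(-1),2−(1))=1
  k=0: (−1)^2·6.0000/(2)·0.9356^2·0.3530^2 = +0.327281
  k=1: (−1)^3·6.0000/(6)·0.9356^0·0.3530^4 = -0.015531
d^2_{1,-1}(0.7216) = +0.327281 -0.015531 = +0.311750
D = (-0.999943+0.010707i)·(+0.311750)·(+0.714071+0.700073i) = -0.224935-0.215852i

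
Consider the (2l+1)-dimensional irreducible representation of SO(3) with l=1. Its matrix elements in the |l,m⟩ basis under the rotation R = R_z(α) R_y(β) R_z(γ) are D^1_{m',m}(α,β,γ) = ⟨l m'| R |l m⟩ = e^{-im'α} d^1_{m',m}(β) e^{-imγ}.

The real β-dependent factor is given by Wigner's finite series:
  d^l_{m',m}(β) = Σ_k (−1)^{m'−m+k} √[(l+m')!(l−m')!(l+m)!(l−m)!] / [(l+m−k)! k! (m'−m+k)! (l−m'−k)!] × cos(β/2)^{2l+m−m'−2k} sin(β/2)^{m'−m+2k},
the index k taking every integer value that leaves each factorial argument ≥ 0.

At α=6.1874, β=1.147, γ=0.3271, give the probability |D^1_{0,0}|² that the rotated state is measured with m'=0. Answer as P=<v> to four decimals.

D^1_{0,0}(6.1874,1.147,0.3271) = e^{-i·0·6.1874}·d^1_{0,0}(1.147)·e^{-i·0·0.3271}. Compute d first:
Half-angle: c=0.840007, s=0.542575. N=√(1·1·1·1)=1.000000
The bounds max(0,m−m')=0 and min(l+m,l−m')=1 give 2 terms
  k=0: (−1)^0·1.0000/(1)·0.8400^2·0.5426^0 = +0.705612
  k=1: (−1)^1·1.0000/(1)·0.8400^0·0.5426^2 = -0.294388
d^1_{0,0}(1.147) = +0.705612 -0.294388 = +0.411224
|D^1_{0,0}|² = |d^1_{0,0}(β)|² = (+0.411224)² = 0.169105 (the z-rotation phases have unit modulus)

P=0.1691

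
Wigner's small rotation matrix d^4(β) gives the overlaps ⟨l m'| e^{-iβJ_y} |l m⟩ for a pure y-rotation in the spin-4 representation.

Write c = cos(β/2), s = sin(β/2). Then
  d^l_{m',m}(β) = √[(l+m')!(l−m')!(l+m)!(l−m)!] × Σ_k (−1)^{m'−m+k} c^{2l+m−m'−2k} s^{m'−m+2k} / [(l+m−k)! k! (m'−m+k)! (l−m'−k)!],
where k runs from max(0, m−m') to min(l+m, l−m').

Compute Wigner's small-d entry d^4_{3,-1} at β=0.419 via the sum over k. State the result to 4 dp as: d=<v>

d=0.0220

d^4_{3,-1}(β=0.419) via Wigner's sum:
With c≡cos(β/2)=0.978135 and s≡sin(β/2)=0.207971, N=[5040·1·6·120]^{1/2}=1904.940944
The bounds max(0,m−m')=0 and min(l+m,l−m')=1 give 2 terms
  k=0: (−1)^4·1904.9409/(144)·0.9781^4·0.2080^4 = +0.022653
  k=1: (−1)^5·1904.9409/(240)·0.9781^2·0.2080^6 = -0.000614
d^4_{3,-1}(0.419) = +0.022653 -0.000614 = +0.022038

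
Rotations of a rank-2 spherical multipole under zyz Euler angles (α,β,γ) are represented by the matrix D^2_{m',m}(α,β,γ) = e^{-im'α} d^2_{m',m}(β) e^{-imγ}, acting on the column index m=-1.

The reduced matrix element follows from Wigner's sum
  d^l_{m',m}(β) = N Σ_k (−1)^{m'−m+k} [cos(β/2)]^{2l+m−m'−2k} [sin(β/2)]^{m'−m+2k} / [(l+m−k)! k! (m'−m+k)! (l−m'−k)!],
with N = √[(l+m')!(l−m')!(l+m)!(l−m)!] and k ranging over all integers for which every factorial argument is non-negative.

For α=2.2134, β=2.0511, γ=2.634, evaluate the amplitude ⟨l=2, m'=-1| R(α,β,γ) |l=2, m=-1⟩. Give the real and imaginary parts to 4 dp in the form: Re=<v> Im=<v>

First d^2_{-1,-1}(β=2.0511), then the phase factors e^{-i(-1)α} and e^{-i(-1)γ}:
c=cos(2.0511/2)=0.518629, s=sin(2.0511/2)=0.855000; N=√[1·6·1·6]=6.000000
k: max(0,(-1)−(-1))=0 … min(2+(-1),2−(-1))=1
  k=0: (−1)^0·6.0000/(6)·0.5186^4·0.8550^0 = +0.072348
  k=1: (−1)^1·6.0000/(2)·0.5186^2·0.8550^2 = -0.589883
d^2_{-1,-1}(2.0511) = +0.072348 -0.589883 = -0.517535
D = (-0.599282+0.800538i)·(-0.517535)·(-0.873917+0.486075i) = -0.069661+0.512826i

Re=-0.0697 Im=0.5128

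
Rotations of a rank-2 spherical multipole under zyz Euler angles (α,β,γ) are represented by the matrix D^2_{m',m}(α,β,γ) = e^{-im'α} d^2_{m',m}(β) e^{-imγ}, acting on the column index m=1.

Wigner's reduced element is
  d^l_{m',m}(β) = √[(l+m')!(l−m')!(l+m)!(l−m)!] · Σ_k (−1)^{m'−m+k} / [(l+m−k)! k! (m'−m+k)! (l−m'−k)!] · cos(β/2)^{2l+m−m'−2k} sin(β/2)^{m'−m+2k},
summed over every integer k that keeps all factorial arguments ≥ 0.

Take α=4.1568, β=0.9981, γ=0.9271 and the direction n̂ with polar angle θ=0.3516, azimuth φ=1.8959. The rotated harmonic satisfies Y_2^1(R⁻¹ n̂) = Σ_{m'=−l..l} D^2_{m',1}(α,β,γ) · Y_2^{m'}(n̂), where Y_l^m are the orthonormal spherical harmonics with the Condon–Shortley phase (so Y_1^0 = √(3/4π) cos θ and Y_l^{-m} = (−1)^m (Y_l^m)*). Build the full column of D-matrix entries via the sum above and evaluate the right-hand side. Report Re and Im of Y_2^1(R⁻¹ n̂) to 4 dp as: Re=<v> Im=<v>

Re=0.1898 Im=-0.1421

Need the full column D^2_{m',1} for m'=−2..2 at α=4.1568, β=0.9981, γ=0.9271.
cos(β/2)=0.878038, sin(β/2)=0.478592
d^2_{-2,1}: single k=3 term ⇒ +0.192503;  D = +0.086750+0.171849i
d^2_{-1,1}: k∈[2..3] ⇒ +0.529758 -0.052464 = +0.477294;  D = -0.475443-0.041999i
d^2_{0,1}: k∈[1..2] ⇒ +0.793561 -0.235768 = +0.557793;  D = +0.334763-0.446169i
d^2_{1,1}: k∈[0..1] ⇒ +0.594364 -0.529758 = +0.064606;  D = +0.023453+0.060198i
d^2_{2,1}: single k=0 term ⇒ -0.647940;  D = +0.636993+0.118599i
Y_2^{m'}(θ=0.3516,φ=1.8959) and Σ D·Y over m':
  (+0.0867+0.1718i)·(-0.0365+0.0277i)  (-0.4754-0.0420i)·(-0.0798-0.2367i)  (+0.3348-0.4462i)·(+0.5186+0.0000i)  (+0.0235+0.0602i)·(+0.0798-0.2367i)  (+0.6370+0.1186i)·(-0.0365-0.0277i)
Y_2^1(R⁻¹ n̂) = +0.189835-0.142075i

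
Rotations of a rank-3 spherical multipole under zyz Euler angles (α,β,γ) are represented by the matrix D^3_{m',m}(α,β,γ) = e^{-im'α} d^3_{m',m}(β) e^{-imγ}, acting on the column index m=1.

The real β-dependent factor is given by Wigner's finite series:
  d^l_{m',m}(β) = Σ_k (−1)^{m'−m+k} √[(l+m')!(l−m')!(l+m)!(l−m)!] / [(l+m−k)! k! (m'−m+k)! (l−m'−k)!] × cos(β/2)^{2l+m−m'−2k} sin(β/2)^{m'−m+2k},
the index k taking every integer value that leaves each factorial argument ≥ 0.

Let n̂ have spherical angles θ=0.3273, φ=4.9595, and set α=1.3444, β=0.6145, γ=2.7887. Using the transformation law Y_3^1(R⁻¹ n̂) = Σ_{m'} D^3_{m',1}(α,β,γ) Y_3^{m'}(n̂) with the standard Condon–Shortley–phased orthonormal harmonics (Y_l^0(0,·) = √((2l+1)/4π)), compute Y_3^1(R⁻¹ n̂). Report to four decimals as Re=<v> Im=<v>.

Need the full column D^3_{m',1} for m'=−3..3 at α=1.3444, β=0.6145, γ=2.7887.
cos(β/2)=0.953169, sin(β/2)=0.302439
d^3_{-3,1}: single k=4 term ⇒ +0.029440;  D = +0.009437+0.027886i
d^3_{-2,1}: k∈[3..4] ⇒ +0.151513 -0.007627 = +0.143886;  D = +0.143169-0.014350i
d^3_{-1,1}: k∈[2..4] ⇒ +0.453007 -0.060810 +0.000765 = +0.392962;  D = +0.049576-0.389822i
d^3_{0,1}: k∈[1..3] ⇒ +0.824284 -0.248962 +0.008355 = +0.583677;  D = -0.547709-0.201727i
d^3_{1,1}: k∈[0..2] ⇒ +0.749927 -0.604009 +0.045608 = +0.191526;  D = -0.104847+0.160279i
d^3_{2,1}: k∈[0..1] ⇒ -0.752465 +0.151513 = -0.600952;  D = -0.416230-0.433470i
d^3_{3,1}: single k=0 term ⇒ +0.292415;  D = +0.251000-0.150019i
Y_3^{m'}(θ=0.3273,φ=4.9595) and Σ D·Y over m':
  (+0.0094+0.0279i)·(-0.0094-0.0102i)  (+0.1432-0.0144i)·(-0.0881+0.0474i)  (+0.0496-0.3898i)·(+0.0885+0.3509i)  (-0.5477-0.2017i)·(+0.5241+0.0000i)  (-0.1048+0.1603i)·(-0.0885+0.3509i)  (-0.4162-0.4335i)·(-0.0881-0.0474i)  (+0.2510-0.1500i)·(+0.0094-0.0102i)
Y_3^1(R⁻¹ n̂) = -0.187677-0.112178i

Re=-0.1877 Im=-0.1122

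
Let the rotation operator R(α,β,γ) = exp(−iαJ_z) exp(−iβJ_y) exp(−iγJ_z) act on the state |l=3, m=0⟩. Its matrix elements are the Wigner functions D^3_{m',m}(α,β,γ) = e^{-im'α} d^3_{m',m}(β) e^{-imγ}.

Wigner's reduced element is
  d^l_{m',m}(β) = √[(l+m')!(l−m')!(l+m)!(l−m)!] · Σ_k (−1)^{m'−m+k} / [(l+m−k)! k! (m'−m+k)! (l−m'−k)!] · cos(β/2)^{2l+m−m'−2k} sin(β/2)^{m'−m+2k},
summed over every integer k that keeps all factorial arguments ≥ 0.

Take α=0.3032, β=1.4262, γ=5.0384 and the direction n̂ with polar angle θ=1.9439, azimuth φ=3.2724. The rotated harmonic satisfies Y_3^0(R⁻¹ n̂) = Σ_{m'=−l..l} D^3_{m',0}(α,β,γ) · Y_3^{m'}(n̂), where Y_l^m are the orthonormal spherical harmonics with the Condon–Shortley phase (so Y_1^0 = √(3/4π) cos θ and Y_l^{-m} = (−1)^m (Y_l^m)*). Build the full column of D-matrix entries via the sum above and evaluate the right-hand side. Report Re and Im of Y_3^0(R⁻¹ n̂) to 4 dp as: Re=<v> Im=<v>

Re=-0.5775 Im=0.0000

Need the full column D^3_{m',0} for m'=−3..3 at α=0.3032, β=1.4262, γ=5.0384.
cos(β/2)=0.756338, sin(β/2)=0.654182
d^3_{-3,0}: single k=3 term ⇒ +0.541698;  D = +0.332636+0.427539i
d^3_{-2,0}: k∈[2..3] ⇒ +0.767043 -0.573832 = +0.193211;  D = +0.158762+0.110113i
d^3_{-1,0}: k∈[1..3] ⇒ +0.560876 -1.258791 +0.313905 = -0.384010;  D = -0.366494-0.114656i
d^3_{0,0}: k∈[0..3] ⇒ +0.187195 -1.260381 +0.942903 -0.078377 = -0.208660;  D = -0.208660+0.000000i
d^3_{1,0}: k∈[0..2] ⇒ -0.560876 +1.258791 -0.313905 = +0.384010;  D = +0.366494-0.114656i
d^3_{2,0}: k∈[0..1] ⇒ +0.767043 -0.573832 = +0.193211;  D = +0.158762-0.110113i
d^3_{3,0}: single k=0 term ⇒ -0.541698;  D = -0.332636+0.427539i
Y_3^{m'}(θ=1.9439,φ=3.2724) and Σ D·Y over m':
  (+0.3326+0.4275i)·(-0.3113+0.1288i)  (+0.1588+0.1101i)·(-0.3120+0.0835i)  (-0.3665-0.1147i)·(+0.1002-0.0132i)  (-0.2087+0.0000i)·(+0.3177+0.0000i)  (+0.3665-0.1147i)·(-0.1002-0.0132i)  (+0.1588-0.1101i)·(-0.3120-0.0835i)  (-0.3326+0.4275i)·(+0.3113+0.1288i)
Y_3^0(R⁻¹ n̂) = -0.577466-0.000000i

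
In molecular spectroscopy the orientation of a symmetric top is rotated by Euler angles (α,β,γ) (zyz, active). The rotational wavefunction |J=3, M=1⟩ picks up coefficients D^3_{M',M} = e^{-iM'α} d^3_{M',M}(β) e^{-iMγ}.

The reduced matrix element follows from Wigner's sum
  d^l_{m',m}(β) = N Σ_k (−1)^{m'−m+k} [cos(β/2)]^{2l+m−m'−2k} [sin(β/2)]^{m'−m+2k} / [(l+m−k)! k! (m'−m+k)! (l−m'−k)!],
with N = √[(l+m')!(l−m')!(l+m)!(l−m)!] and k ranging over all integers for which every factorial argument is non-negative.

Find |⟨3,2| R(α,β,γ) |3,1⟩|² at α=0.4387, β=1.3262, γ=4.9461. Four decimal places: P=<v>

Split into d^3_{2,1}(β=1.3262) × two z-phases.
c=cos(1.3262/2)=0.788088, s=sin(1.3262/2)=0.615563; N=√[120·1·24·2]=75.894664
k: max(0,(1)−(2))=0 … min(3+(1),3−(2))=1
  k=0: (−1)^1·75.8947/(24)·0.7881^5·0.6156^1 = -0.591760
  k=1: (−1)^2·75.8947/(12)·0.7881^3·0.6156^3 = +0.722056
d^3_{2,1}(1.3262) = -0.591760 +0.722056 = +0.130297
|D^3_{2,1}|² = |d^3_{2,1}(β)|² = (+0.130297)² = 0.016977 (the z-rotation phases have unit modulus)

P=0.0170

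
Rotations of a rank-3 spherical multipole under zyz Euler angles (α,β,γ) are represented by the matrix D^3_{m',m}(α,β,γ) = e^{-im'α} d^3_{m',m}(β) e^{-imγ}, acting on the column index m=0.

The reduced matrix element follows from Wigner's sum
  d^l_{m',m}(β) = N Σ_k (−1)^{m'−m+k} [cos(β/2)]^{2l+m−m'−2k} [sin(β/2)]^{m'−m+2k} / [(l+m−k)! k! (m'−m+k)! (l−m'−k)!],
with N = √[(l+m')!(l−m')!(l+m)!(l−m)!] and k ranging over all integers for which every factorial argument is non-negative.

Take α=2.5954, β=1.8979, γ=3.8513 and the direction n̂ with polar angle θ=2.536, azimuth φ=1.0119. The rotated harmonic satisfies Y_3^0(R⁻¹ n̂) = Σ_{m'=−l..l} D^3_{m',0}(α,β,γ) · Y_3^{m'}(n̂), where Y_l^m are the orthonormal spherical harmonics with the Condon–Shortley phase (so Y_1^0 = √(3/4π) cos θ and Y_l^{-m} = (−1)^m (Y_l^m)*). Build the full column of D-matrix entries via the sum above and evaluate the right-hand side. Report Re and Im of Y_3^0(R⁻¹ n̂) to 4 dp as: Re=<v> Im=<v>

Need the full column D^3_{m',0} for m'=−3..3 at α=2.5954, β=1.8979, γ=3.8513.
cos(β/2)=0.582537, sin(β/2)=0.812804
d^3_{-3,0}: single k=3 term ⇒ +0.474726;  D = +0.032153+0.473636i
d^3_{-2,0}: k∈[2..3] ⇒ +0.416703 -0.811244 = -0.394541;  D = -0.181635+0.350245i
d^3_{-1,0}: k∈[1..3] ⇒ +0.188883 -1.103164 +0.715886 = -0.198394;  D = +0.169530-0.103054i
d^3_{0,0}: k∈[0..3] ⇒ +0.039079 -0.684712 +1.333010 -0.288347 = +0.399029;  D = +0.399029+0.000000i
d^3_{1,0}: k∈[0..2] ⇒ -0.188883 +1.103164 -0.715886 = +0.198394;  D = -0.169530-0.103054i
d^3_{2,0}: k∈[0..1] ⇒ +0.416703 -0.811244 = -0.394541;  D = -0.181635-0.350245i
d^3_{3,0}: single k=0 term ⇒ -0.474726;  D = -0.032153+0.473636i
Y_3^{m'}(θ=2.536,φ=1.0119) and Σ D·Y over m':
  (+0.0322+0.4736i)·(-0.0765-0.0081i)  (-0.1816+0.3502i)·(+0.1192+0.2448i)  (+0.1695-0.1031i)·(+0.2321-0.3712i)  (+0.3990+0.0000i)·(-0.1165+0.0000i)  (-0.1695-0.1031i)·(-0.2321-0.3712i)  (-0.1816-0.3502i)·(+0.1192-0.2448i)  (-0.0322+0.4736i)·(+0.0765-0.0081i)
Y_3^0(R⁻¹ n̂) = -0.256282-0.000000i

Re=-0.2563 Im=0.0000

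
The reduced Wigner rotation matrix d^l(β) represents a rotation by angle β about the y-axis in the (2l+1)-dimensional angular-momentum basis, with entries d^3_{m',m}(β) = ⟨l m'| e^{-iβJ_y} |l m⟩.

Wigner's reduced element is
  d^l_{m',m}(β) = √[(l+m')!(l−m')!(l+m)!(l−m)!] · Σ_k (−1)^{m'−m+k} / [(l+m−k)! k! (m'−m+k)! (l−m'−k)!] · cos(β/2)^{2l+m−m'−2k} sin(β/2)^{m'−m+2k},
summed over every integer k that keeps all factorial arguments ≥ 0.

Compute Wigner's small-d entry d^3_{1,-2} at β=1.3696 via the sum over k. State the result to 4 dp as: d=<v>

d^3_{1,-2}(β=1.3696) via Wigner's sum:
Half-angle: c=0.774546, s=0.632518. N=√(24·2·1·120)=75.894664
k: max(0,(-2)−(1))=0 … min(3+(-2),3−(1))=1
  k=0: (−1)^3·75.8947/(12)·0.7745^3·0.6325^3 = -0.743686
  k=1: (−1)^4·75.8947/(24)·0.7745^1·0.6325^5 = +0.247977
d^3_{1,-2}(1.3696) = -0.743686 +0.247977 = -0.495709

d=-0.4957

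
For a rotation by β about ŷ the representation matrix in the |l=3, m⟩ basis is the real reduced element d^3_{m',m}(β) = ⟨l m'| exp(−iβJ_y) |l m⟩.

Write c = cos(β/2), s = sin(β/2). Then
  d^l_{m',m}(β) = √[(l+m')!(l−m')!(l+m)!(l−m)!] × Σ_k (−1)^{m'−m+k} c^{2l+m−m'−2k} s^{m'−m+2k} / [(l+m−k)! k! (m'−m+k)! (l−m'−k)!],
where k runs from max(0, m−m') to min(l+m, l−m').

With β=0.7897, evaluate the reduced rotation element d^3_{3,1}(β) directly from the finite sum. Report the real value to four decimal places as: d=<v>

d^3_{3,1}(β=0.7897) via Wigner's sum:
c=cos(0.7897/2)=0.923054, s=sin(0.7897/2)=0.384670; N=√[720·1·24·2]=185.903201
Admissible k: 0..0 (factorial args all ≥0)
  k=0: (−1)^2·185.9032/(48)·0.9231^4·0.3847^2 = +0.416036
d^3_{3,1}(0.7897) = +0.416036

d=0.4160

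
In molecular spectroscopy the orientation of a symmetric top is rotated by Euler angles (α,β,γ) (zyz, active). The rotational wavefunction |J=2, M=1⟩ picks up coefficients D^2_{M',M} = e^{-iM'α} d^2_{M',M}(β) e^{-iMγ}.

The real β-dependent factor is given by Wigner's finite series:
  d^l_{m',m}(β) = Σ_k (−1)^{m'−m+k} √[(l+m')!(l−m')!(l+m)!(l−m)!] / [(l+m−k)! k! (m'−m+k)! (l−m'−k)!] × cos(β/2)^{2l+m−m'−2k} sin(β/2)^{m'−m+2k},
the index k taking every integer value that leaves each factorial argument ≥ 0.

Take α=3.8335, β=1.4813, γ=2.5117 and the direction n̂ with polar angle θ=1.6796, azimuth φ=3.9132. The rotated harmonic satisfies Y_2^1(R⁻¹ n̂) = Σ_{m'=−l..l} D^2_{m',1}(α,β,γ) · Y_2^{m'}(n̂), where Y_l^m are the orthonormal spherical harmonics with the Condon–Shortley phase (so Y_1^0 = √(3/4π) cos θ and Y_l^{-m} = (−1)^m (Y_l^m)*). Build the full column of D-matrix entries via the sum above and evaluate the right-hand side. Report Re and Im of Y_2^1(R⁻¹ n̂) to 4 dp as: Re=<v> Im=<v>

Need the full column D^2_{m',1} for m'=−2..2 at α=3.8335, β=1.4813, γ=2.5117.
cos(β/2)=0.738030, sin(β/2)=0.674768
d^2_{-2,1}: single k=3 term ⇒ +0.453489;  D = +0.194353-0.409731i
d^2_{-1,1}: k∈[2..3] ⇒ +0.744009 -0.207309 = +0.536700;  D = +0.132260+0.520149i
d^2_{0,1}: k∈[1..2] ⇒ +0.664435 -0.555409 = +0.109026;  D = -0.088103-0.064223i
d^2_{1,1}: k∈[0..1] ⇒ +0.296686 -0.744009 = -0.447323;  D = -0.446463+0.027723i
d^2_{2,1}: single k=0 term ⇒ -0.542509;  D = +0.395494-0.371349i
Y_2^{m'}(θ=1.6796,φ=3.9132) and Σ D·Y over m':
  (+0.1944-0.4097i)·(+0.0105-0.3816i)  (+0.1323+0.5201i)·(+0.0598-0.0581i)  (-0.0881-0.0642i)·(-0.3042+0.0000i)  (-0.4465+0.0277i)·(-0.0598-0.0581i)  (+0.3955-0.3713i)·(+0.0105+0.3816i)
Y_2^1(R⁻¹ n̂) = +0.084820+0.135773i

Re=0.0848 Im=0.1358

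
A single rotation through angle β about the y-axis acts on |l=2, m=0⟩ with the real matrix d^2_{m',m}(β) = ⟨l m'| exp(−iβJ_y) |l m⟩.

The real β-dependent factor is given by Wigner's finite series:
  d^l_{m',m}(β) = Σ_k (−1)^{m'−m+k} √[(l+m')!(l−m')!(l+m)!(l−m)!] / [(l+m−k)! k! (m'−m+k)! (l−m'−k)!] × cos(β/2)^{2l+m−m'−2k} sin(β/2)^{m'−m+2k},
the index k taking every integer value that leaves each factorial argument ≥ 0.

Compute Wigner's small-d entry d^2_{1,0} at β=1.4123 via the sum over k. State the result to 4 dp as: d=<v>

d=-0.1909

d^2_{1,0}(β=1.4123) via Wigner's sum:
Half-angle: c=0.760866, s=0.648909. N=√(6·1·2·2)=4.898979
k∈{0,1} keeps every argument non-negative
  k=0: (−1)^1·4.8990/(2)·0.7609^3·0.6489^1 = -0.700138
  k=1: (−1)^2·4.8990/(2)·0.7609^1·0.6489^3 = +0.509255
d^2_{1,0}(1.4123) = -0.700138 +0.509255 = -0.190883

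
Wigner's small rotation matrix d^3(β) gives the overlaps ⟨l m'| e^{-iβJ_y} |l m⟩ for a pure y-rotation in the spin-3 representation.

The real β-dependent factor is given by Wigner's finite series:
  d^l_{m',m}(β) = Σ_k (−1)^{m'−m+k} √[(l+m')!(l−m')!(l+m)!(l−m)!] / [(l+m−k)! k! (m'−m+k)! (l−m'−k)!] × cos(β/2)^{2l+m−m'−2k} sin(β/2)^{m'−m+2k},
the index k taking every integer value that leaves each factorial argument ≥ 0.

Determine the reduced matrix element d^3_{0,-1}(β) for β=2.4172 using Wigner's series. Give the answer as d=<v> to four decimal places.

d^3_{0,-1}(β=2.4172) via Wigner's sum:
Half-angle: c=0.354329, s=0.935121. N=√(6·6·2·24)=41.569219
k: max(0,(-1)−(0))=0 … min(3+(-1),3−(0))=2
  k=0: (−1)^1·41.5692/(12)·0.3543^5·0.9351^1 = -0.018092
  k=1: (−1)^2·41.5692/(4)·0.3543^3·0.9351^3 = +0.378038
  k=2: (−1)^3·41.5692/(12)·0.3543^1·0.9351^5 = -0.877679
d^3_{0,-1}(2.4172) = -0.018092 +0.378038 -0.877679 = -0.517734

d=-0.5177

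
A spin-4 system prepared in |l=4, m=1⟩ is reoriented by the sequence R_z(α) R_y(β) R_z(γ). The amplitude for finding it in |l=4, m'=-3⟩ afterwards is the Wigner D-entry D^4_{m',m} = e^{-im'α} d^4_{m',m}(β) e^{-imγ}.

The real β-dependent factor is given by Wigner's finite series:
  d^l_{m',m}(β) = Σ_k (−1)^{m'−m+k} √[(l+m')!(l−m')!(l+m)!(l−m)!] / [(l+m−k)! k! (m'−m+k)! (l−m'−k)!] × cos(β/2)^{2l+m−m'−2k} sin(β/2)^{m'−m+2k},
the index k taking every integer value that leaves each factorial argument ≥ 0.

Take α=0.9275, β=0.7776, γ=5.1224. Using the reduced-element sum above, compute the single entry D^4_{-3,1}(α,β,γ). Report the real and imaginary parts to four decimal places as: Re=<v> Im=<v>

D^4_{-3,1}(0.9275,0.7776,5.1224) = e^{-i·-3·0.9275}·d^4_{-3,1}(0.7776)·e^{-i·1·5.1224}. Compute d first:
c=cos(0.7776/2)=0.925365, s=sin(0.7776/2)=0.379078; N=√[1·5040·120·6]=1904.940944
The bounds max(0,m−m')=4 and min(l+m,l−m')=5 give 2 terms
  k=4: (−1)^0·1904.9409/(144)·0.9254^4·0.3791^4 = +0.200302
  k=5: (−1)^1·1904.9409/(240)·0.9254^2·0.3791^6 = -0.020168
d^4_{-3,1}(0.7776) = +0.200302 -0.020168 = +0.180134
Attach z-rotation phases: D = e^{-i(-3)(0.9275)}·(+0.180134)·e^{-i(1)(5.1224)} = -0.125282-0.129433i

Re=-0.1253 Im=-0.1294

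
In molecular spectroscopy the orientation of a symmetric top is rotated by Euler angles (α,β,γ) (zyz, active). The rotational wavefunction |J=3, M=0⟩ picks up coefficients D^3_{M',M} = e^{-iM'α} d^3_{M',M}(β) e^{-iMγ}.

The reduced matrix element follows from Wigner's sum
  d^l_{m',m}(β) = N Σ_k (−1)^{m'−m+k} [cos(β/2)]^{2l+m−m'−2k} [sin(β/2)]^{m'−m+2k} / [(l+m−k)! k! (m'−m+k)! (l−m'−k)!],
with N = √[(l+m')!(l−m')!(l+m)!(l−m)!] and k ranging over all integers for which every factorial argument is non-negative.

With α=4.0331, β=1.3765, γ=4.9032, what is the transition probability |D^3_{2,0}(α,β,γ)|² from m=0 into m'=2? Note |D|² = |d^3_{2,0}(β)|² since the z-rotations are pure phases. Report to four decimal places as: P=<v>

P=0.0648

First d^3_{2,0}(β=1.3765), then the phase factors e^{-i(2)α} and e^{-i(0)γ}:
Half-angle: c=0.772359, s=0.635187. N=√(120·1·6·6)=65.726707
Admissible k: 0..1 (factorial args all ≥0)
  k=0: (−1)^2·65.7267/(12)·0.7724^4·0.6352^2 = +0.786393
  k=1: (−1)^3·65.7267/(12)·0.7724^2·0.6352^4 = -0.531868
d^3_{2,0}(1.3765) = +0.786393 -0.531868 = +0.254525
|D^3_{2,0}|² = |d^3_{2,0}(β)|² = (+0.254525)² = 0.064783 (the z-rotation phases have unit modulus)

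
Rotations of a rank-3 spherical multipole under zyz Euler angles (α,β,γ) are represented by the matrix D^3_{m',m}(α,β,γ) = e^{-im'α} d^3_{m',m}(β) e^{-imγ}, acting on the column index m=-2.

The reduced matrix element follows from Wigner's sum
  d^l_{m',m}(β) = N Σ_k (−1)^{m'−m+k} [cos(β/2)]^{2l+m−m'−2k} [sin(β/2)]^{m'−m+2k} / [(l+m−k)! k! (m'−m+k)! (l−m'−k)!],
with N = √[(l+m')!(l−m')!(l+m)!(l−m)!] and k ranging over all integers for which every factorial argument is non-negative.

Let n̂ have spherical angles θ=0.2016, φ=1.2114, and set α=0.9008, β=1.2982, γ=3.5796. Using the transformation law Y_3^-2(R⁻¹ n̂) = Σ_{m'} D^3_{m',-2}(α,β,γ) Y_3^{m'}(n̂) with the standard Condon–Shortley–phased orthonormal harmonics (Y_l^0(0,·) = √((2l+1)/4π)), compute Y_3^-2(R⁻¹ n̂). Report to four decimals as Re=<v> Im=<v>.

Re=0.1936 Im=0.3103

Need the full column D^3_{m',-2} for m'=−3..3 at α=0.9008, β=1.2982, γ=3.5796.
cos(β/2)=0.796628, sin(β/2)=0.604470
d^3_{-3,-2}: single k=1 term ⇒ +0.475038;  D = -0.430432-0.200971i
d^3_{-2,-2}: k∈[0..1] ⇒ +0.255584 -0.735769 = -0.480185;  D = +0.429420-0.214887i
d^3_{-1,-2}: k∈[0..1] ⇒ -0.613271 +0.706188 = +0.092917;  D = -0.019007+0.090952i
d^3_{0,-2}: k∈[0..1] ⇒ +0.805995 -0.464056 = +0.341939;  D = +0.218916+0.262676i
d^3_{1,-2}: k∈[0..1] ⇒ -0.706188 +0.203296 = -0.502893;  D = -0.502738+0.012463i
d^3_{2,-2}: k∈[0..1] ⇒ +0.423623 -0.048781 = +0.374842;  D = +0.225418-0.299489i
d^3_{3,-2}: single k=0 term ⇒ -0.157472;  D = +0.039811+0.152357i
Y_3^{m'}(θ=0.2016,φ=1.2114) and Σ D·Y over m':
  (-0.4304-0.2010i)·(-0.0030+0.0016i)  (+0.4294-0.2149i)·(-0.0302-0.0264i)  (-0.0190+0.0910i)·(+0.0865-0.2302i)  (+0.2189+0.2627i)·(+0.6579+0.0000i)  (-0.5027+0.0125i)·(-0.0865-0.2302i)  (+0.2254-0.2995i)·(-0.0302+0.0264i)  (+0.0398+0.1524i)·(+0.0030+0.0016i)
Y_3^-2(R⁻¹ n̂) = +0.193584+0.310274i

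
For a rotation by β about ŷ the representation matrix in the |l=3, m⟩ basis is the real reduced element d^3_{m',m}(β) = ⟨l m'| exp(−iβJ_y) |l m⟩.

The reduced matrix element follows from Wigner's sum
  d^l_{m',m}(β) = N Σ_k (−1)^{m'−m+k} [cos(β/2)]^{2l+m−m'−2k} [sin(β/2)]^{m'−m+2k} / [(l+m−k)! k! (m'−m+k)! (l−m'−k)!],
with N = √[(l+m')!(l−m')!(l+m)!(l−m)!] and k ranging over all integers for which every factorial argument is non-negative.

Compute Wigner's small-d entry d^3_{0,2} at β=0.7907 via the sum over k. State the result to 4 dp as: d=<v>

d^3_{0,2}(β=0.7907) via Wigner's sum:
Half-angle: c=0.922862, s=0.385131. N=√(6·6·120·1)=65.726707
Admissible k: 2..3 (factorial args all ≥0)
  k=2: (−1)^0·65.7267/(12)·0.9229^4·0.3851^2 = +0.589284
  k=3: (−1)^1·65.7267/(12)·0.9229^2·0.3851^4 = -0.102629
d^3_{0,2}(0.7907) = +0.589284 -0.102629 = +0.486655

d=0.4867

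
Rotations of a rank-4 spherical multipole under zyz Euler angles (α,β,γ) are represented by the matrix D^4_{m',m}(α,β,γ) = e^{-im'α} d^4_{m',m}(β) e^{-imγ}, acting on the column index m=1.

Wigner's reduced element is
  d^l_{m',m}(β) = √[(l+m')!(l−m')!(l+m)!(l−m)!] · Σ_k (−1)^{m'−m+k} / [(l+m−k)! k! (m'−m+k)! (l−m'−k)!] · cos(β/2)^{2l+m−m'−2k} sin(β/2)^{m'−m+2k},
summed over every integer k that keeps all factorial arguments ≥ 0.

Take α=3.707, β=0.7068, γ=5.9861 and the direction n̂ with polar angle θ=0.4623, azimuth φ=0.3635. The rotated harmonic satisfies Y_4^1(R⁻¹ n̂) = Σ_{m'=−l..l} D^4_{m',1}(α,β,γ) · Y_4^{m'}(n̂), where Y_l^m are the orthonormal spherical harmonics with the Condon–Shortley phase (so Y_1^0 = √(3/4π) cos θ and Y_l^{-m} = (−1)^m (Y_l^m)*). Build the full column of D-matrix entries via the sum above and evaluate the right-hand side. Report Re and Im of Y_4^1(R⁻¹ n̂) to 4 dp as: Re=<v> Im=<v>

Need the full column D^4_{m',1} for m'=−4..4 at α=3.707, β=0.7068, γ=5.9861.
cos(β/2)=0.938201, sin(β/2)=0.346090
d^4_{-4,1}: single k=5 term ⇒ +0.030685;  D = -0.025618+0.016890i
d^4_{-3,1}: k∈[4..5] ⇒ +0.147048 -0.012006 = +0.135042;  D = +0.055374-0.123166i
d^4_{-2,1}: k∈[3..5] ⇒ +0.426149 -0.086984 +0.002367 = +0.341533;  D = +0.048638+0.338052i
d^4_{-1,1}: k∈[2..5] ⇒ +0.816872 -0.333473 +0.022689 -0.000206 = +0.505882;  D = -0.329100-0.384201i
d^4_{0,1}: k∈[1..4] ⇒ +0.990322 -0.808561 +0.110027 -0.002495 = +0.289292;  D = +0.276619+0.084686i
d^4_{1,1}: k∈[0..3] ⇒ +0.600301 -1.225308 +0.333473 -0.015126 = -0.306660;  D = +0.295687-0.081300i
d^4_{2,1}: k∈[0..2] ⇒ -0.939502 +0.639223 -0.057989 = -0.358267;  D = -0.240798+0.265277i
d^4_{3,1}: k∈[0..1] ⇒ +0.648372 -0.147048 = +0.501324;  D = -0.085635+0.493956i
d^4_{4,1}: single k=0 term ⇒ -0.225497;  D = +0.086512+0.208241i
Y_4^{m'}(θ=0.4623,φ=0.3635) and Σ D·Y over m':
  (-0.0256+0.0169i)·(+0.0020-0.0174i)  (+0.0554-0.1232i)·(+0.0459-0.0881i)  (+0.0486+0.3381i)·(+0.2291-0.2038i)  (-0.3291-0.3842i)·(+0.4603-0.1751i)  (+0.2766+0.0847i)·(+0.1511+0.0000i)  (+0.2957-0.0813i)·(-0.4603-0.1751i)  (-0.2408+0.2653i)·(+0.2291+0.2038i)  (-0.0856+0.4940i)·(-0.0459-0.0881i)  (+0.0865+0.2082i)·(+0.0020+0.0174i)
Y_4^1(R⁻¹ n̂) = -0.320515-0.064800i

Re=-0.3205 Im=-0.0648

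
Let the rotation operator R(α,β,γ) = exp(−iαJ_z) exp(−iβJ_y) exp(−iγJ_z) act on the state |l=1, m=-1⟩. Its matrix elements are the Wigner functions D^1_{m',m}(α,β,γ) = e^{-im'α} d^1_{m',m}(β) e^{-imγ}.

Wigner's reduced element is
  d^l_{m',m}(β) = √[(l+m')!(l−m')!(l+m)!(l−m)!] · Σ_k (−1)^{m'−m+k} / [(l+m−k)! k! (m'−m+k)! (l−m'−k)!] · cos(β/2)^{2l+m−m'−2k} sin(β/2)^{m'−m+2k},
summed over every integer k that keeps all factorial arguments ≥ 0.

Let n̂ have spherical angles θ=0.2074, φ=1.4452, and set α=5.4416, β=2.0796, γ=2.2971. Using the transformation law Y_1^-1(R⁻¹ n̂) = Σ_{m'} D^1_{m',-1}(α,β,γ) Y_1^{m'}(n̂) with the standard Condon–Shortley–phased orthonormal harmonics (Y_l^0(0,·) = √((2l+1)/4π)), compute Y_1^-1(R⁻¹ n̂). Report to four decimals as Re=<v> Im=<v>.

Re=0.2211 Im=-0.1681

Need the full column D^1_{m',-1} for m'=−1..1 at α=5.4416, β=2.0796, γ=2.2971.
cos(β/2)=0.506393, sin(β/2)=0.862303
d^1_{-1,-1}: single k=0 term ⇒ +0.256434;  D = +0.029497+0.254731i
d^1_{0,-1}: single k=0 term ⇒ -0.617536;  D = +0.410112-0.461691i
d^1_{1,-1}: single k=0 term ⇒ +0.743566;  D = -0.743563+0.002162i
Y_1^{m'}(θ=0.2074,φ=1.4452) and Σ D·Y over m':
  (+0.0295+0.2547i)·(+0.0089-0.0706i)  (+0.4101-0.4617i)·(+0.4781+0.0000i)  (-0.7436+0.0022i)·(-0.0089-0.0706i)
Y_1^-1(R⁻¹ n̂) = +0.221109-0.168098i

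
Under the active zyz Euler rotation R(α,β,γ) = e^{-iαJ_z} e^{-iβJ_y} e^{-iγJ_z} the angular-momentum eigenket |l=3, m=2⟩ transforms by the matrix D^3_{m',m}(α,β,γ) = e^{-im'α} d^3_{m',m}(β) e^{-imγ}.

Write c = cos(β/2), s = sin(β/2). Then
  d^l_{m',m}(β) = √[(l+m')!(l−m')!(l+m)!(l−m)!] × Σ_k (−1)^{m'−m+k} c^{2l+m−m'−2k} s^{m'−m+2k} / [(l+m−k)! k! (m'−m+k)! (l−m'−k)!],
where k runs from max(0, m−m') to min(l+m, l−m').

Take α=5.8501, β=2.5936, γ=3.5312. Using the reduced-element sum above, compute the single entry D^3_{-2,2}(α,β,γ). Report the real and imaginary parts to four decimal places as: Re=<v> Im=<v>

Re=0.0359 Im=0.4803

Split into d^3_{-2,2}(β=2.5936) × two z-phases.
Half-angle: c=0.270581, s=0.962697. N=√(1·120·120·1)=120.000000
The bounds max(0,m−m')=4 and min(l+m,l−m')=5 give 2 terms
  k=4: (−1)^0·120.0000/(24)·0.2706^2·0.9627^4 = +0.314429
  k=5: (−1)^1·120.0000/(120)·0.2706^0·0.9627^6 = -0.796046
d^3_{-2,2}(2.5936) = +0.314429 -0.796046 = -0.481617
Phases: e^{-i·(-2)·5.8501}=+0.647749-0.761854i, e^{-i·(2)·3.5312}=+0.711466-0.702721i ⇒ D=+0.035890+0.480278i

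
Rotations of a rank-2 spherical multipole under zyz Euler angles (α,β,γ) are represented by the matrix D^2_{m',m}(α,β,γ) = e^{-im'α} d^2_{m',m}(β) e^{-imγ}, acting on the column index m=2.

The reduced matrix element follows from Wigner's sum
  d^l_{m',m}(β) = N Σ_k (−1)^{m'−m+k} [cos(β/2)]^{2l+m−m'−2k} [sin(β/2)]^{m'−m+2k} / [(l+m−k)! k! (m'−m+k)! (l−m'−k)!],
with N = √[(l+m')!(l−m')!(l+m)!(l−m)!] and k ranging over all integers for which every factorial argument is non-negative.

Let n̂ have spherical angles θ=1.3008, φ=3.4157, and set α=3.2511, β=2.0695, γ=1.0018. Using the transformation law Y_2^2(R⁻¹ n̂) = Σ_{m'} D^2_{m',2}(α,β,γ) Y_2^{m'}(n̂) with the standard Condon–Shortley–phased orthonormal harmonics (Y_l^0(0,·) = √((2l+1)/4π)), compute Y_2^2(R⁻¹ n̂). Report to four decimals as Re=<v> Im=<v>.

Need the full column D^2_{m',2} for m'=−2..2 at α=3.2511, β=2.0695, γ=1.0018.
cos(β/2)=0.510741, sin(β/2)=0.859735
d^2_{-2,2}: single k=4 term ⇒ +0.546333;  D = -0.115912-0.533896i
d^2_{-1,2}: single k=3 term ⇒ +0.649118;  D = +0.206221+0.615490i
d^2_{0,2}: single k=2 term ⇒ +0.472287;  D = -0.198085-0.428739i
d^2_{1,2}: single k=1 term ⇒ +0.229085;  D = +0.118235+0.196215i
d^2_{2,2}: single k=0 term ⇒ +0.068046;  D = -0.041279-0.054095i
Y_2^{m'}(θ=1.3008,φ=3.4157) and Σ D·Y over m':
  (-0.1159-0.5339i)·(+0.3062-0.1870i)  (+0.2062+0.6155i)·(-0.1912+0.0538i)  (-0.1981-0.4287i)·(-0.2481+0.0000i)  (+0.1182+0.1962i)·(+0.1912+0.0538i)  (-0.0413-0.0541i)·(+0.3062+0.1870i)
Y_2^2(R⁻¹ n̂) = -0.149168-0.122451i

Re=-0.1492 Im=-0.1225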